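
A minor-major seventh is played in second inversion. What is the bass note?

In second inversion the fifth is lowest. For A minor-major seventh (A–C–E–G#) that is E.

E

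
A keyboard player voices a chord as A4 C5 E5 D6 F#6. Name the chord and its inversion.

Reducing to letter names: A, C, E, D, F#. These stack in thirds as D–F#–A–C–E — a D dominant ninth chord.
A is the fifth of D dominant ninth; fifth in the bass means second inversion.

D dominant ninth, second inversion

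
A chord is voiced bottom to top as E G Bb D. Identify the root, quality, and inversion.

E half-diminished seventh, root position

The distinct note names are E, G, Bb, D. Stacked in thirds they read E–G–Bb–D, which is a half-diminished seventh chord on E.
E is the root of E half-diminished seventh; root in the bass means root position (figured bass 7).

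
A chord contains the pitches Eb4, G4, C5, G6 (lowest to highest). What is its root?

Reordering Eb, G, C into stacked thirds gives C–Eb–G; the bottom of that stack, C, is the root.

C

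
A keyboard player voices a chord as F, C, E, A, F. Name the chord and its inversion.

The distinct note names are F, C, E, A. Stacked in thirds they read F–A–C–E, which is a major seventh chord on F.
F is the root of F major seventh; root in the bass means root position (figured bass 7).

F major seventh, root position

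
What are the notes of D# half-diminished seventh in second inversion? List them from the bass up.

The chord tones are D#–F#–A–C#. With the fifth (A) lowest for second inversion: A, C#, D#, F#.

A, C#, D#, F#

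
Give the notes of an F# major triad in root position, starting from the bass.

F#, A#, C#

F# major is F#–A#–C#. Root position puts the root (F#) in the bass, with the remaining tones above: F#, A#, C#.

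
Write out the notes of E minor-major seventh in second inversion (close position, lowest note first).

B, D#, E, G

E minor-major seventh is E–G–B–D#. Second inversion puts the fifth (B) in the bass, with the remaining tones above: B, D#, E, G.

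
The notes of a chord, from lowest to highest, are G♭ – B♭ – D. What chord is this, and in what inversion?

Reducing to letter names: Gb, Bb, D. These stack in thirds as Gb–Bb–D — a Gb augmented triad.
With the root (Gb) in the bass, the chord is in root position (figured bass 5/3).

Gb augmented, root position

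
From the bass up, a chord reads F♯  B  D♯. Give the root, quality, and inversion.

B major, second inversion

The pitch classes F#, B, D# arrange in thirds as B–D#–F#: a B major triad.
F# is the fifth of B major; fifth in the bass means second inversion (figured bass 6/4).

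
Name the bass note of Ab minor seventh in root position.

Ab

In root position the root is lowest. For Ab minor seventh (Ab–Cb–Eb–Gb) that is Ab.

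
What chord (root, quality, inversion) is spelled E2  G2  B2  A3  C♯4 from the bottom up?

A dominant ninth, second inversion

The pitch classes E, G, B, A, C# arrange in thirds as A–C#–E–G–B: an A dominant ninth chord.
E is the fifth of A dominant ninth; fifth in the bass means second inversion.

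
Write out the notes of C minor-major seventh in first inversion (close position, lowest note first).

C minor-major seventh is C–Eb–G–B. First inversion puts the third (Eb) in the bass, with the remaining tones above: Eb, G, B, C.

Eb, G, B, C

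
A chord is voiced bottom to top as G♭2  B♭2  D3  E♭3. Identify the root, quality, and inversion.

The pitch classes Gb, Bb, D, Eb arrange in thirds as Eb–Gb–Bb–D: an Eb minor-major seventh chord.
The lowest note is Gb, the third of the chord, so this is first inversion (figured bass 6/5).

Eb minor-major seventh, first inversion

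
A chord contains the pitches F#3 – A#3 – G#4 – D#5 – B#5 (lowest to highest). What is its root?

G#

Reordering F#, A#, G#, D#, B# into stacked thirds gives G#–B#–D#–F#–A#; the bottom of that stack, G#, is the root.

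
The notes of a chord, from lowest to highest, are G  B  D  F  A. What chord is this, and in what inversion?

G dominant ninth, root position

Reducing to letter names: G, B, D, F, A. These stack in thirds as G–B–D–F–A — a G dominant ninth chord.
With the root (G) in the bass, the chord is in root position.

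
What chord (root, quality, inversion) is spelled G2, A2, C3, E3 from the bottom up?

The distinct note names are G, A, C, E. Stacked in thirds they read A–C–E–G, which is a minor seventh chord on A.
The lowest note is G, the seventh of the chord, so this is third inversion (figured bass 4/2).

A minor seventh, third inversion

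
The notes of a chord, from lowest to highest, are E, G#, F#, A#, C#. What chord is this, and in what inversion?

The pitch classes E, G#, F#, A#, C# arrange in thirds as F#–A#–C#–E–G#: an F# dominant ninth chord.
The lowest note is E, the seventh of the chord, so this is third inversion.

F# dominant ninth, third inversion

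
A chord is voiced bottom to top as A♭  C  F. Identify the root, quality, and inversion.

The distinct note names are Ab, C, F. Stacked in thirds they read F–Ab–C, which is a minor triad on F.
With the third (Ab) in the bass, the chord is in first inversion (figured bass 6).

F minor, first inversion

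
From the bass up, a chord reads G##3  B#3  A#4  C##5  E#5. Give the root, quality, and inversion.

A# major ninth, third inversion

The distinct note names are G##, B#, A#, C##, E#. Stacked in thirds they read A#–C##–E#–G##–B#, which is a major ninth chord on A#.
G## is the seventh of A# major ninth; seventh in the bass means third inversion.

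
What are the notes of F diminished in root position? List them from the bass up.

F, Ab, Cb

Spelling F diminished: F–Ab–Cb. In root position the root is bass, giving F, Ab, Cb from the bottom.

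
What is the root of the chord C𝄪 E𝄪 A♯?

The distinct letter names are C##, E##, A#. Arranged as a stack of thirds they read A#–C##–E##, so A# is the root (an A# augmented triad).

A#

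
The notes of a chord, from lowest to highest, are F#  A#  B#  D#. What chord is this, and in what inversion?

Reducing to letter names: F#, A#, B#, D#. These stack in thirds as B#–D#–F#–A# — a B# half-diminished seventh chord.
The lowest note is F#, the fifth of the chord, so this is second inversion (figured bass 4/3).

B# half-diminished seventh, second inversion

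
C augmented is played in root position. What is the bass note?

The root of C augmented (C–E–G#) is C; that is the bass in root position.

C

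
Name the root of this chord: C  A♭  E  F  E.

C, Ab, E, F are the tones of an F minor-major seventh chord (F–Ab–C–E), making F the root.

F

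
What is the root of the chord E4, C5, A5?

The distinct letter names are E, C, A. Arranged as a stack of thirds they read A–C–E, so A is the root (an A minor triad).

A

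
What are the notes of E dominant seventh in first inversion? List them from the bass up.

Spelling E dominant seventh: E–G#–B–D. In first inversion the third is bass, giving G#, B, D, E from the bottom.

G#, B, D, E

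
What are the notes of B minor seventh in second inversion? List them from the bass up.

The chord tones are B–D–F#–A. With the fifth (F#) lowest for second inversion: F#, A, B, D.

F#, A, B, D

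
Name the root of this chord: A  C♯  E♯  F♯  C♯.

A, C#, E#, F# are the tones of an F# minor-major seventh chord (F#–A–C#–E#), making F# the root.

F#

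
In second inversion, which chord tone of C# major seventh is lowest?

The fifth of C# major seventh (C#–E#–G#–B#) is G#; that is the bass in second inversion.

G#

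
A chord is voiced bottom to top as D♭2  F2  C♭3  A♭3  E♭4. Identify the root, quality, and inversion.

Reducing to letter names: Db, F, Cb, Ab, Eb. These stack in thirds as Db–F–Ab–Cb–Eb — a Db dominant ninth chord.
With the root (Db) in the bass, the chord is in root position.

Db dominant ninth, root position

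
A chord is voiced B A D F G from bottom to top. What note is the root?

G

B, A, D, F, G are the tones of a G dominant ninth chord (G–B–D–F–A), making G the root.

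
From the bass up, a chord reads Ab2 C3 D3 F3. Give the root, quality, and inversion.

Reducing to letter names: Ab, C, D, F. These stack in thirds as D–F–Ab–C — a D half-diminished seventh chord.
Ab is the fifth of D half-diminished seventh; fifth in the bass means second inversion (figured bass 4/3).

D half-diminished seventh, second inversion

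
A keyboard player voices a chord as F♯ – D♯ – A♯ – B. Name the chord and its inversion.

The pitch classes F#, D#, A#, B arrange in thirds as B–D#–F#–A#: a B major seventh chord.
The lowest note is F#, the fifth of the chord, so this is second inversion (figured bass 4/3).

B major seventh, second inversion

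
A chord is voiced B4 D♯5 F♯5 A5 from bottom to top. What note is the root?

B, D#, F#, A are the tones of a B dominant seventh chord (B–D#–F#–A), making B the root.

B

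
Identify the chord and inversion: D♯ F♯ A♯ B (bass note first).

The pitch classes D#, F#, A#, B arrange in thirds as B–D#–F#–A#: a B major seventh chord.
The lowest note is D#, the third of the chord, so this is first inversion (figured bass 6/5).

B major seventh, first inversion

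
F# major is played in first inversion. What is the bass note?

F# major is F#–A#–C#. First inversion places the third in the bass: A#.

A#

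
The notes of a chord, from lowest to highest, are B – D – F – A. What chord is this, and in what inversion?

The distinct note names are B, D, F, A. Stacked in thirds they read B–D–F–A, which is a half-diminished seventh chord on B.
The lowest note is B, the root of the chord, so this is root position (figured bass 7).

B half-diminished seventh, root position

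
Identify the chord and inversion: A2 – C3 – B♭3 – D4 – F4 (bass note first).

Bb major ninth, third inversion

The pitch classes A, C, Bb, D, F arrange in thirds as Bb–D–F–A–C: a Bb major ninth chord.
The lowest note is A, the seventh of the chord, so this is third inversion.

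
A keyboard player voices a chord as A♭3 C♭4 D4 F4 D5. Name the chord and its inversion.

The pitch classes Ab, Cb, D, F arrange in thirds as D–F–Ab–Cb: a D diminished seventh chord.
The lowest note is Ab, the fifth of the chord, so this is second inversion (figured bass 4/3).

D diminished seventh, second inversion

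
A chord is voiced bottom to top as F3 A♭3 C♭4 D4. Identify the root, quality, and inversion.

Reducing to letter names: F, Ab, Cb, D. These stack in thirds as D–F–Ab–Cb — a D diminished seventh chord.
The lowest note is F, the third of the chord, so this is first inversion (figured bass 6/5).

D diminished seventh, first inversion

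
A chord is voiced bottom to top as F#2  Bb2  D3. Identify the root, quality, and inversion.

Bb augmented, second inversion

Reducing to letter names: F#, Bb, D. These stack in thirds as Bb–D–F# — a Bb augmented triad.
F# is the fifth of Bb augmented; fifth in the bass means second inversion (figured bass 6/4).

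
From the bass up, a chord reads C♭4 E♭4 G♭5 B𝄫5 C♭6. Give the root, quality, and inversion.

Cb dominant seventh, root position

The distinct note names are Cb, Eb, Gb, Bbb. Stacked in thirds they read Cb–Eb–Gb–Bbb, which is a dominant seventh chord on Cb.
With the root (Cb) in the bass, the chord is in root position (figured bass 7).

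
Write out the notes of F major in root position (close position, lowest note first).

F major is F–A–C. Root position puts the root (F) in the bass, with the remaining tones above: F, A, C.

F, A, C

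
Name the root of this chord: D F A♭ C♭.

The distinct letter names are D, F, Ab, Cb. Arranged as a stack of thirds they read D–F–Ab–Cb, so D is the root (a D diminished seventh chord).

D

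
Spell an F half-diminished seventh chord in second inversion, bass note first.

Spelling F half-diminished seventh: F–Ab–Cb–Eb. In second inversion the fifth is bass, giving Cb, Eb, F, Ab from the bottom.

Cb, Eb, F, Ab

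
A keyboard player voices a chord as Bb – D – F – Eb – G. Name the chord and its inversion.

Eb major ninth, second inversion

The distinct note names are Bb, D, F, Eb, G. Stacked in thirds they read Eb–G–Bb–D–F, which is a major ninth chord on Eb.
With the fifth (Bb) in the bass, the chord is in second inversion.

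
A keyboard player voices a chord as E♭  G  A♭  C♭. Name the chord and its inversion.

The pitch classes Eb, G, Ab, Cb arrange in thirds as Ab–Cb–Eb–G: an Ab minor-major seventh chord.
The lowest note is Eb, the fifth of the chord, so this is second inversion (figured bass 4/3).

Ab minor-major seventh, second inversion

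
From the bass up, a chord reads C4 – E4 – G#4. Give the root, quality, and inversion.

C augmented, root position

The distinct note names are C, E, G#. Stacked in thirds they read C–E–G#, which is an augmented triad on C.
The lowest note is C, the root of the chord, so this is root position (figured bass 5/3).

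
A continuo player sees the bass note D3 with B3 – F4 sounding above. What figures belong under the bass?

6

The notes D, B, F stack in thirds as B–D–F — a B diminished triad. The bass D is the third, so this is first inversion: figured 6.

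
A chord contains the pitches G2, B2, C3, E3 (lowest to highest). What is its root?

C

G, B, C, E are the tones of a C major seventh chord (C–E–G–B), making C the root.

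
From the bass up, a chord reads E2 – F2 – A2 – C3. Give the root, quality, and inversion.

The pitch classes E, F, A, C arrange in thirds as F–A–C–E: an F major seventh chord.
The lowest note is E, the seventh of the chord, so this is third inversion (figured bass 4/2).

F major seventh, third inversion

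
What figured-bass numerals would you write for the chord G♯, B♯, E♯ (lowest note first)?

The notes G#, B#, E# stack in thirds as E#–G#–B# — an E# minor triad. The bass G# is the third, so this is first inversion: figured 6.

6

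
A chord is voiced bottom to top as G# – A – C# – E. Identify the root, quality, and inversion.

A major seventh, third inversion

The distinct note names are G#, A, C#, E. Stacked in thirds they read A–C#–E–G#, which is a major seventh chord on A.
With the seventh (G#) in the bass, the chord is in third inversion (figured bass 4/2).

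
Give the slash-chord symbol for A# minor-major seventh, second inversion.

Second inversion of A# minor-major seventh has the fifth (E#) in the bass. As a slash chord: A#m(maj7)/E#.

A#m(maj7)/E#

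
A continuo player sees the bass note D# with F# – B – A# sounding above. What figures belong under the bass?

6/5

The notes D#, F#, B, A# stack in thirds as B–D#–F#–A# — a B major seventh chord. The bass D# is the third, so this is first inversion: figured 6/5.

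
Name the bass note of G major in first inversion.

B

In first inversion the third is lowest. For G major (G–B–D) that is B.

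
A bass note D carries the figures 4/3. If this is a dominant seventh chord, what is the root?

The figures 4/3 mean the fifth of the chord is in the bass. If D is the fifth of a dominant seventh chord, the root is G (chord tones G–B–D–F).

G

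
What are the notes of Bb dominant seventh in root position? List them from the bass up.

Bb dominant seventh is Bb–D–F–Ab. Root position puts the root (Bb) in the bass, with the remaining tones above: Bb, D, F, Ab.

Bb, D, F, Ab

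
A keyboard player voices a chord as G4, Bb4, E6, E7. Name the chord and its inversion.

E diminished, first inversion

Reducing to letter names: G, Bb, E. These stack in thirds as E–G–Bb — an E diminished triad.
The lowest note is G, the third of the chord, so this is first inversion (figured bass 6).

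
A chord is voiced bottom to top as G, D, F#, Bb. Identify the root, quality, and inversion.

The pitch classes G, D, F#, Bb arrange in thirds as G–Bb–D–F#: a G minor-major seventh chord.
The lowest note is G, the root of the chord, so this is root position (figured bass 7).

G minor-major seventh, root position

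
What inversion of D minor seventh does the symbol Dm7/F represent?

first inversion

Dm7/F means D minor seventh with F in the bass. F is the third of D minor seventh (D–F–A–C), so this is first inversion.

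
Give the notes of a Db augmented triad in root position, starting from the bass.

Db, F, A

Db augmented is Db–F–A. Root position puts the root (Db) in the bass, with the remaining tones above: Db, F, A.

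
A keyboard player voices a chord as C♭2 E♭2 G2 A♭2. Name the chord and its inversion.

Ab minor-major seventh, first inversion

The distinct note names are Cb, Eb, G, Ab. Stacked in thirds they read Ab–Cb–Eb–G, which is a minor-major seventh chord on Ab.
Cb is the third of Ab minor-major seventh; third in the bass means first inversion (figured bass 6/5).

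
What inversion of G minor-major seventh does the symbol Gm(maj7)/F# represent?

third inversion

Gm(maj7)/F# means G minor-major seventh with F# in the bass. F# is the seventh of G minor-major seventh (G–Bb–D–F#), so this is third inversion.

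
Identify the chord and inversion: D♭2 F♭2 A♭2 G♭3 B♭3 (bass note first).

Gb dominant ninth, second inversion

The distinct note names are Db, Fb, Ab, Gb, Bb. Stacked in thirds they read Gb–Bb–Db–Fb–Ab, which is a dominant ninth chord on Gb.
Db is the fifth of Gb dominant ninth; fifth in the bass means second inversion.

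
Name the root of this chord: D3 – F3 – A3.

The distinct letter names are D, F, A. Arranged as a stack of thirds they read D–F–A, so D is the root (a D minor triad).

D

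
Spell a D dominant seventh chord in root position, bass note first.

D, F#, A, C

D dominant seventh is D–F#–A–C. Root position puts the root (D) in the bass, with the remaining tones above: D, F#, A, C.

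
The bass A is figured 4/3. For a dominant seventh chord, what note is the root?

D

The figures 4/3 mean the fifth of the chord is in the bass. If A is the fifth of a dominant seventh chord, the root is D (chord tones D–F#–A–C).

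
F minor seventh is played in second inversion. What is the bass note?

In second inversion the fifth is lowest. For F minor seventh (F–Ab–C–Eb) that is C.

C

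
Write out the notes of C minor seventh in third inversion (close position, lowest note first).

The chord tones are C–Eb–G–Bb. With the seventh (Bb) lowest for third inversion: Bb, C, Eb, G.

Bb, C, Eb, G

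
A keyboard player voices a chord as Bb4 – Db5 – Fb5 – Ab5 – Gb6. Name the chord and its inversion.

The pitch classes Bb, Db, Fb, Ab, Gb arrange in thirds as Gb–Bb–Db–Fb–Ab: a Gb dominant ninth chord.
The lowest note is Bb, the third of the chord, so this is first inversion.

Gb dominant ninth, first inversion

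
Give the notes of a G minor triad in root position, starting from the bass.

G, Bb, D

The chord tones are G–Bb–D. With the root (G) lowest for root position: G, Bb, D.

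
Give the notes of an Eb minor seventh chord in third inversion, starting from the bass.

Db, Eb, Gb, Bb

Eb minor seventh is Eb–Gb–Bb–Db. Third inversion puts the seventh (Db) in the bass, with the remaining tones above: Db, Eb, Gb, Bb.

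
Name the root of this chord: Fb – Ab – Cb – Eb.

Fb

Fb, Ab, Cb, Eb are the tones of an Fb major seventh chord (Fb–Ab–Cb–Eb), making Fb the root.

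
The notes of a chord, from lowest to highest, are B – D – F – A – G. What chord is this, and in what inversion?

Reducing to letter names: B, D, F, A, G. These stack in thirds as G–B–D–F–A — a G dominant ninth chord.
The lowest note is B, the third of the chord, so this is first inversion.

G dominant ninth, first inversion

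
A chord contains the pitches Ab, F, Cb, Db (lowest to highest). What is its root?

Ab, F, Cb, Db are the tones of a Db dominant seventh chord (Db–F–Ab–Cb), making Db the root.

Db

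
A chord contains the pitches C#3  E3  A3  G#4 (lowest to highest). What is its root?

A

Reordering C#, E, A, G# into stacked thirds gives A–C#–E–G#; the bottom of that stack, A, is the root.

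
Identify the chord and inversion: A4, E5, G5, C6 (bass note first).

A minor seventh, root position

The distinct note names are A, E, G, C. Stacked in thirds they read A–C–E–G, which is a minor seventh chord on A.
The lowest note is A, the root of the chord, so this is root position (figured bass 7).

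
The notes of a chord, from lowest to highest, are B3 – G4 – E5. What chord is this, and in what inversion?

The pitch classes B, G, E arrange in thirds as E–G–B: an E minor triad.
The lowest note is B, the fifth of the chord, so this is second inversion (figured bass 6/4).

E minor, second inversion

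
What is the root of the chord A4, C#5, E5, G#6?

Reordering A, C#, E, G# into stacked thirds gives A–C#–E–G#; the bottom of that stack, A, is the root.

A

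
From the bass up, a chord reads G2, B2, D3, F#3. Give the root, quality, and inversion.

Reducing to letter names: G, B, D, F#. These stack in thirds as G–B–D–F# — a G major seventh chord.
G is the root of G major seventh; root in the bass means root position (figured bass 7).

G major seventh, root position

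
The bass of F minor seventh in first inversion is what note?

The third of F minor seventh (F–Ab–C–Eb) is Ab; that is the bass in first inversion.

Ab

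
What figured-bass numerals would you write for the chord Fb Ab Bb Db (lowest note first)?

4/3

The notes Fb, Ab, Bb, Db stack in thirds as Bb–Db–Fb–Ab — a Bb half-diminished seventh chord. The bass Fb is the fifth, so this is second inversion: figured 4/3.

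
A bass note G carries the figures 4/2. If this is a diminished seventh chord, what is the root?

The figures 4/2 mean the seventh of the chord is in the bass. If G is the seventh of a diminished seventh chord, the root is A# (chord tones A#–C#–E–G).

A#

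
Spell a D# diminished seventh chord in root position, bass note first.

The chord tones are D#–F#–A–C. With the root (D#) lowest for root position: D#, F#, A, C.

D#, F#, A, C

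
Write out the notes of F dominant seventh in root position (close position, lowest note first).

The chord tones are F–A–C–Eb. With the root (F) lowest for root position: F, A, C, Eb.

F, A, C, Eb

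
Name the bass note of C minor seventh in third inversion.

In third inversion the seventh is lowest. For C minor seventh (C–Eb–G–Bb) that is Bb.

Bb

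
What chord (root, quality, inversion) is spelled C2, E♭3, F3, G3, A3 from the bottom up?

Reducing to letter names: C, Eb, F, G, A. These stack in thirds as F–A–C–Eb–G — an F dominant ninth chord.
With the fifth (C) in the bass, the chord is in second inversion.

F dominant ninth, second inversion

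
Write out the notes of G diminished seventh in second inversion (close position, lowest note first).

Spelling G diminished seventh: G–Bb–Db–Fb. In second inversion the fifth is bass, giving Db, Fb, G, Bb from the bottom.

Db, Fb, G, Bb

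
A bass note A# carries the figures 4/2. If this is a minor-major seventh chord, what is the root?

B

The figures 4/2 mean the seventh of the chord is in the bass. If A# is the seventh of a minor-major seventh chord, the root is B (chord tones B–D–F#–A#).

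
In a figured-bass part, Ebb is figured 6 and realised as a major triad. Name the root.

The figures 6 mean the third of the chord is in the bass. If Ebb is the third of a major triad, the root is Cbb (chord tones Cbb–Ebb–Gbb).

Cbb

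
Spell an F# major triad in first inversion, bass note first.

A#, C#, F#

Spelling F# major: F#–A#–C#. In first inversion the third is bass, giving A#, C#, F# from the bottom.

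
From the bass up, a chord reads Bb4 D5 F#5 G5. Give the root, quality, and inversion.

G minor-major seventh, first inversion

The distinct note names are Bb, D, F#, G. Stacked in thirds they read G–Bb–D–F#, which is a minor-major seventh chord on G.
With the third (Bb) in the bass, the chord is in first inversion (figured bass 6/5).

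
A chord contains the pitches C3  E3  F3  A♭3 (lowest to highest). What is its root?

C, E, F, Ab are the tones of an F minor-major seventh chord (F–Ab–C–E), making F the root.

F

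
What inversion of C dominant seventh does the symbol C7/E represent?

first inversion

C7/E means C dominant seventh with E in the bass. E is the third of C dominant seventh (C–E–G–Bb), so this is first inversion.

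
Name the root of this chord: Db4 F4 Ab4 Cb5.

Db

Db, F, Ab, Cb are the tones of a Db dominant seventh chord (Db–F–Ab–Cb), making Db the root.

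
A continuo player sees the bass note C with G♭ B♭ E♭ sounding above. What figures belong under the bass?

7

The notes C, Gb, Bb, Eb stack in thirds as C–Eb–Gb–Bb — a C half-diminished seventh chord. The bass C is the root, so this is root position: figured 7.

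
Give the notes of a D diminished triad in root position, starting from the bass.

D, F, Ab

D diminished is D–F–Ab. Root position puts the root (D) in the bass, with the remaining tones above: D, F, Ab.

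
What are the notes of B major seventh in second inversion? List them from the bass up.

F#, A#, B, D#

Spelling B major seventh: B–D#–F#–A#. In second inversion the fifth is bass, giving F#, A#, B, D# from the bottom.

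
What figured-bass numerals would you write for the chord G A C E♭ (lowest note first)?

4/2

The notes G, A, C, Eb stack in thirds as A–C–Eb–G — an A half-diminished seventh chord. The bass G is the seventh, so this is third inversion: figured 4/2.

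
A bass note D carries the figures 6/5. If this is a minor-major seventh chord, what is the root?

B

The figures 6/5 mean the third of the chord is in the bass. If D is the third of a minor-major seventh chord, the root is B (chord tones B–D–F#–A#).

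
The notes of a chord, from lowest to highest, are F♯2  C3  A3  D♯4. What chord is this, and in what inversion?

D# diminished seventh, first inversion

The distinct note names are F#, C, A, D#. Stacked in thirds they read D#–F#–A–C, which is a diminished seventh chord on D#.
The lowest note is F#, the third of the chord, so this is first inversion (figured bass 6/5).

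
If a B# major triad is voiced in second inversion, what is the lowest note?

B# major is B#–D##–F##. Second inversion places the fifth in the bass: F##.

F##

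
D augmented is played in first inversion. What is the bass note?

D augmented is D–F#–A#. First inversion places the third in the bass: F#.

F#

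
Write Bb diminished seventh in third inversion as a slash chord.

Bbdim7/Abb

Third inversion of Bb diminished seventh has the seventh (Abb) in the bass. As a slash chord: Bbdim7/Abb.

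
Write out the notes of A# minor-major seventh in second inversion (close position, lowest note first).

The chord tones are A#–C#–E#–G##. With the fifth (E#) lowest for second inversion: E#, G##, A#, C#.

E#, G##, A#, C#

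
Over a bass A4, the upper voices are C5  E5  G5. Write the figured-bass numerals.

The notes A, C, E, G stack in thirds as A–C–E–G — an A minor seventh chord. The bass A is the root, so this is root position: figured 7.

7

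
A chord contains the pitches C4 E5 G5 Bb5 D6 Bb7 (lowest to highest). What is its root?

C

C, E, G, Bb, D are the tones of a C dominant ninth chord (C–E–G–Bb–D), making C the root.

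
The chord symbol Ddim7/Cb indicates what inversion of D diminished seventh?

third inversion

Ddim7/Cb means D diminished seventh with Cb in the bass. Cb is the seventh of D diminished seventh (D–F–Ab–Cb), so this is third inversion.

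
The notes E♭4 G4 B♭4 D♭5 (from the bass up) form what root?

Reordering Eb, G, Bb, Db into stacked thirds gives Eb–G–Bb–Db; the bottom of that stack, Eb, is the root.

Eb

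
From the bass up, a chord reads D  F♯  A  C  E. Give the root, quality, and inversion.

D dominant ninth, root position

The pitch classes D, F#, A, C, E arrange in thirds as D–F#–A–C–E: a D dominant ninth chord.
The lowest note is D, the root of the chord, so this is root position.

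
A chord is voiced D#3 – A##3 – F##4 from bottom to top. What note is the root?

D#, A##, F## are the tones of a D# augmented triad (D#–F##–A##), making D# the root.

D#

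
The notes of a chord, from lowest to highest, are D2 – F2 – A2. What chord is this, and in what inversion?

D minor, root position

The distinct note names are D, F, A. Stacked in thirds they read D–F–A, which is a minor triad on D.
With the root (D) in the bass, the chord is in root position (figured bass 5/3).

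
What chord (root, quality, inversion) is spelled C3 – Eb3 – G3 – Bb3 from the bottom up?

C minor seventh, root position

The distinct note names are C, Eb, G, Bb. Stacked in thirds they read C–Eb–G–Bb, which is a minor seventh chord on C.
The lowest note is C, the root of the chord, so this is root position (figured bass 7).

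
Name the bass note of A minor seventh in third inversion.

The seventh of A minor seventh (A–C–E–G) is G; that is the bass in third inversion.

G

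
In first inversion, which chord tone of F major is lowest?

In first inversion the third is lowest. For F major (F–A–C) that is A.

A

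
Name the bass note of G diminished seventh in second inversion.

In second inversion the fifth is lowest. For G diminished seventh (G–Bb–Db–Fb) that is Db.

Db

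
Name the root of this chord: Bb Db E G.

E

Reordering Bb, Db, E, G into stacked thirds gives E–G–Bb–Db; the bottom of that stack, E, is the root.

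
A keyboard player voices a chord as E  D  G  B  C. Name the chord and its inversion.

The distinct note names are E, D, G, B, C. Stacked in thirds they read C–E–G–B–D, which is a major ninth chord on C.
The lowest note is E, the third of the chord, so this is first inversion.

C major ninth, first inversion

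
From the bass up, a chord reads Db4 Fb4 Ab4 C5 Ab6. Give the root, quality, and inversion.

Db minor-major seventh, root position

Reducing to letter names: Db, Fb, Ab, C. These stack in thirds as Db–Fb–Ab–C — a Db minor-major seventh chord.
The lowest note is Db, the root of the chord, so this is root position (figured bass 7).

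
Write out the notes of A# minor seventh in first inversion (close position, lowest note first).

A# minor seventh is A#–C#–E#–G#. First inversion puts the third (C#) in the bass, with the remaining tones above: C#, E#, G#, A#.

C#, E#, G#, A#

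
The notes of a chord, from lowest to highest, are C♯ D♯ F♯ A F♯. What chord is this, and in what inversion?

D# half-diminished seventh, third inversion

Reducing to letter names: C#, D#, F#, A. These stack in thirds as D#–F#–A–C# — a D# half-diminished seventh chord.
C# is the seventh of D# half-diminished seventh; seventh in the bass means third inversion (figured bass 4/2).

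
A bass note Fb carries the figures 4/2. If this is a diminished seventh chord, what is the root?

G

The figures 4/2 mean the seventh of the chord is in the bass. If Fb is the seventh of a diminished seventh chord, the root is G (chord tones G–Bb–Db–Fb).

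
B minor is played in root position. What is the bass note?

The root of B minor (B–D–F#) is B; that is the bass in root position.

B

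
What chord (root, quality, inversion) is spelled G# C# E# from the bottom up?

The distinct note names are G#, C#, E#. Stacked in thirds they read C#–E#–G#, which is a major triad on C#.
With the fifth (G#) in the bass, the chord is in second inversion (figured bass 6/4).

C# major, second inversion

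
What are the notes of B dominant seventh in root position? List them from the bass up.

B, D#, F#, A

B dominant seventh is B–D#–F#–A. Root position puts the root (B) in the bass, with the remaining tones above: B, D#, F#, A.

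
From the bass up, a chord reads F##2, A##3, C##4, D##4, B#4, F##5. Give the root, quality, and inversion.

The pitch classes F##, A##, C##, D##, B# arrange in thirds as B#–D##–F##–A##–C##: a B# major ninth chord.
The lowest note is F##, the fifth of the chord, so this is second inversion.

B# major ninth, second inversion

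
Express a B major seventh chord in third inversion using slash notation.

Bmaj7/A#

Third inversion of B major seventh has the seventh (A#) in the bass. As a slash chord: Bmaj7/A#.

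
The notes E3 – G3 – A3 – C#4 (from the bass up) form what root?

E, G, A, C# are the tones of an A dominant seventh chord (A–C#–E–G), making A the root.

A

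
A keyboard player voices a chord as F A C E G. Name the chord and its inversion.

F major ninth, root position

The pitch classes F, A, C, E, G arrange in thirds as F–A–C–E–G: an F major ninth chord.
F is the root of F major ninth; root in the bass means root position.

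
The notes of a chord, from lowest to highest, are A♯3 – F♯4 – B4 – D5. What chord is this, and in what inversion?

Reducing to letter names: A#, F#, B, D. These stack in thirds as B–D–F#–A# — a B minor-major seventh chord.
With the seventh (A#) in the bass, the chord is in third inversion (figured bass 4/2).

B minor-major seventh, third inversion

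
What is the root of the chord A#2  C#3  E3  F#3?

F#

Reordering A#, C#, E, F# into stacked thirds gives F#–A#–C#–E; the bottom of that stack, F#, is the root.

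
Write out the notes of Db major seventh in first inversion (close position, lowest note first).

F, Ab, C, Db

Spelling Db major seventh: Db–F–Ab–C. In first inversion the third is bass, giving F, Ab, C, Db from the bottom.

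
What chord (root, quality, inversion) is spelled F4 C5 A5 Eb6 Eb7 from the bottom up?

The distinct note names are F, C, A, Eb. Stacked in thirds they read F–A–C–Eb, which is a dominant seventh chord on F.
F is the root of F dominant seventh; root in the bass means root position (figured bass 7).

F dominant seventh, root position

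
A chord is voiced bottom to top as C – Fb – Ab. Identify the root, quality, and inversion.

Reducing to letter names: C, Fb, Ab. These stack in thirds as Fb–Ab–C — an Fb augmented triad.
C is the fifth of Fb augmented; fifth in the bass means second inversion (figured bass 6/4).

Fb augmented, second inversion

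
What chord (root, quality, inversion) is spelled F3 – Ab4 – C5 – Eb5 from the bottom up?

F minor seventh, root position

Reducing to letter names: F, Ab, C, Eb. These stack in thirds as F–Ab–C–Eb — an F minor seventh chord.
With the root (F) in the bass, the chord is in root position (figured bass 7).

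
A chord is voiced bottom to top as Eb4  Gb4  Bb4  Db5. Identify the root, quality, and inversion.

The pitch classes Eb, Gb, Bb, Db arrange in thirds as Eb–Gb–Bb–Db: an Eb minor seventh chord.
With the root (Eb) in the bass, the chord is in root position (figured bass 7).

Eb minor seventh, root position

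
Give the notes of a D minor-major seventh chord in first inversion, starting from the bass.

F, A, C#, D

D minor-major seventh is D–F–A–C#. First inversion puts the third (F) in the bass, with the remaining tones above: F, A, C#, D.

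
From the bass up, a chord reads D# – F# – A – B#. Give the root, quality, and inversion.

Reducing to letter names: D#, F#, A, B#. These stack in thirds as B#–D#–F#–A — a B# diminished seventh chord.
The lowest note is D#, the third of the chord, so this is first inversion (figured bass 6/5).

B# diminished seventh, first inversion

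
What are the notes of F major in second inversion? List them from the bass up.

C, F, A

Spelling F major: F–A–C. In second inversion the fifth is bass, giving C, F, A from the bottom.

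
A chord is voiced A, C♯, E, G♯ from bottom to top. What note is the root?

A

A, C#, E, G# are the tones of an A major seventh chord (A–C#–E–G#), making A the root.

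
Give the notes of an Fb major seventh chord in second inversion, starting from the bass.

Spelling Fb major seventh: Fb–Ab–Cb–Eb. In second inversion the fifth is bass, giving Cb, Eb, Fb, Ab from the bottom.

Cb, Eb, Fb, Ab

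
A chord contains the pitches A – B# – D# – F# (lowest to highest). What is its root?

The distinct letter names are A, B#, D#, F#. Arranged as a stack of thirds they read B#–D#–F#–A, so B# is the root (a B# diminished seventh chord).

B#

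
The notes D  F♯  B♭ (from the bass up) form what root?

Reordering D, F#, Bb into stacked thirds gives Bb–D–F#; the bottom of that stack, Bb, is the root.

Bb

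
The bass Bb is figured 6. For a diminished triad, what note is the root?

The figures 6 mean the third of the chord is in the bass. If Bb is the third of a diminished triad, the root is G (chord tones G–Bb–Db).

G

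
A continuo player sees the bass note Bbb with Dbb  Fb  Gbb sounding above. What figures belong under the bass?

6/5

The notes Bbb, Dbb, Fb, Gbb stack in thirds as Gbb–Bbb–Dbb–Fb — a Gbb major seventh chord. The bass Bbb is the third, so this is first inversion: figured 6/5.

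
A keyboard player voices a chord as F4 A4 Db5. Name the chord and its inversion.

Db augmented, first inversion

Reducing to letter names: F, A, Db. These stack in thirds as Db–F–A — a Db augmented triad.
The lowest note is F, the third of the chord, so this is first inversion (figured bass 6).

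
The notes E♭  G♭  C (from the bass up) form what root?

Reordering Eb, Gb, C into stacked thirds gives C–Eb–Gb; the bottom of that stack, C, is the root.

C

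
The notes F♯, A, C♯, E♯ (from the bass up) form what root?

F#

Reordering F#, A, C#, E# into stacked thirds gives F#–A–C#–E#; the bottom of that stack, F#, is the root.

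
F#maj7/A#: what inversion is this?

first inversion

F#maj7/A# means F# major seventh with A# in the bass. A# is the third of F# major seventh (F#–A#–C#–E#), so this is first inversion.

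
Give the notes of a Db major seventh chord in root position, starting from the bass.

Db, F, Ab, C

Db major seventh is Db–F–Ab–C. Root position puts the root (Db) in the bass, with the remaining tones above: Db, F, Ab, C.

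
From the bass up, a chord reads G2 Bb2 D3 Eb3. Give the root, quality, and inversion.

Eb major seventh, first inversion

The pitch classes G, Bb, D, Eb arrange in thirds as Eb–G–Bb–D: an Eb major seventh chord.
G is the third of Eb major seventh; third in the bass means first inversion (figured bass 6/5).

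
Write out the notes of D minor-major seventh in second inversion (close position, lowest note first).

The chord tones are D–F–A–C#. With the fifth (A) lowest for second inversion: A, C#, D, F.

A, C#, D, F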